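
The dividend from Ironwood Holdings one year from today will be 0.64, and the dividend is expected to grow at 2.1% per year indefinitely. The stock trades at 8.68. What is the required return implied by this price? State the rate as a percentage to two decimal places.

P = D₁/(r − g) ⇒ r = D₁/P + g = 0.6400/8.68 + 0.021 = 0.073733 + 0.021 = 0.094733

9.47%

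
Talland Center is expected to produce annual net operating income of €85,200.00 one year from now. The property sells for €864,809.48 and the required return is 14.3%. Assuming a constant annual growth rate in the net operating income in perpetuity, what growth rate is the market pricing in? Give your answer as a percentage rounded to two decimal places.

P = D₁/(r−g) ⇒ g = r − D₁/P = 0.143 − €85,200.00/€864,809.48 = 0.044481

4.45%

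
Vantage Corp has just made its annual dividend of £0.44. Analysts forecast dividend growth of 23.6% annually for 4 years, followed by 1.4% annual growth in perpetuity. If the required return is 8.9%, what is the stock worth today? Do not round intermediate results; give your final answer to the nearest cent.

£12.31

D_1 = 0.54384
D_2 = 0.67219
D_3 = 0.83082
D_4 = 1.02690
Terminal value at year 4: TV = D_4×(1+g_2)/(r−g_2) = 1.04127/0.075 = 13.88364
P_0 = D_1/(1+r)^1 + D_2/(1+r)^2 + D_3/(1+r)^3 + D_4/(1+r)^4 + TV/(1+r)^4
    = 0.49939 + 0.56681 + 0.64332 + 0.73015 + 9.87170 = 12.31137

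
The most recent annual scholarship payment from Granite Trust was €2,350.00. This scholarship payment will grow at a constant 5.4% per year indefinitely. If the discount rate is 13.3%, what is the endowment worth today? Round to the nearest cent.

€31353.16

D₁ = D₀ × (1 + g) = €2,350.00 × 1.054 = €2,476.9000
Growing perpetuity: P = D₁ / (r − g) = €2,476.9000 / (0.133 − 0.054) = €31,353.16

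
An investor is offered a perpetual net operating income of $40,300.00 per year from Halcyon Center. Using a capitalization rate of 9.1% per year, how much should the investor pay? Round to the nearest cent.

Level perpetuity: PV = C / r = $40,300.00 / 0.091 = $442,857.14

$442857.14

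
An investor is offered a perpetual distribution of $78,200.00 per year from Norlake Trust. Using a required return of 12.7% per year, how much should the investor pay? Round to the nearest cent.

Level perpetuity: PV = C / r = $78,200.00 / 0.127 = $615,748.03

$615748.03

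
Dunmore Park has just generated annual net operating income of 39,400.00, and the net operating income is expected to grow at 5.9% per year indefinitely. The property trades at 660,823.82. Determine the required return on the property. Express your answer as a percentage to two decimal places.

D₁ = 39,400.00 × 1.059 = 41,724.6000
P = D₁/(r − g) ⇒ r = D₁/P + g = 41,724.6000/660,823.82 + 0.059 = 0.063140 + 0.059 = 0.122140

12.21%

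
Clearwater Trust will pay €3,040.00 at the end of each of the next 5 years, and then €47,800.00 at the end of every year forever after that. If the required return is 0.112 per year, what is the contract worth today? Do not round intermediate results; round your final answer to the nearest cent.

€262186.29

PV of 5-year annuity: €3,040.00 × [1 − (1+0.112)^−5] / 0.112 = 11179.22819
Perpetuity value at year 5: €47,800.00 / 0.112 = 426785.71429
PV of perpetuity: 426785.71429 / (1+0.112)^5 = 251007.06046
Total PV = 11179.22819 + 251007.06046 = 262186.28865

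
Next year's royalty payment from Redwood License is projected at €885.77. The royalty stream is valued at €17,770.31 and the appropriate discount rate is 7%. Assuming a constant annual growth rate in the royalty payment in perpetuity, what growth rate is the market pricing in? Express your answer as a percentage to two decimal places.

2.02%

P = D₁/(r−g) ⇒ g = r − D₁/P = 0.07 − €885.77/€17,770.31 = 0.020154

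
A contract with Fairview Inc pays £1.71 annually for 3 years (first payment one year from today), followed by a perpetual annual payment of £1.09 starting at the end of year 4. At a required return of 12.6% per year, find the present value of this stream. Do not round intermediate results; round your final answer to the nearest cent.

PV of 3-year annuity: £1.71 × [1 − (1+0.126)^−3] / 0.126 = 4.06515
Perpetuity value at year 3: £1.09 / 0.126 = 8.65079
PV of perpetuity: 8.65079 / (1+0.126)^3 = 6.05956
Total PV = 4.06515 + 6.05956 = 10.12471

£10.12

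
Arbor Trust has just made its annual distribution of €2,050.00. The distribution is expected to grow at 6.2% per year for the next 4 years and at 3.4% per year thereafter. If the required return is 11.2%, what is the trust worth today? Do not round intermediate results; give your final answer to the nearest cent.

€29926.58

D_1 = 2177.10000
D_2 = 2312.08020
D_3 = 2455.42917
D_4 = 2607.66578
Terminal value at year 4: TV = D_4×(1+g_2)/(r−g_2) = 2696.32642/0.078 = 34568.28741
P_0 = D_1/(1+r)^1 + D_2/(1+r)^2 + D_3/(1+r)^3 + D_4/(1+r)^4 + TV/(1+r)^4
    = 1957.82374 + 1869.79210 + 1785.71871 + 1705.42560 + 22607.82148 = 29926.58163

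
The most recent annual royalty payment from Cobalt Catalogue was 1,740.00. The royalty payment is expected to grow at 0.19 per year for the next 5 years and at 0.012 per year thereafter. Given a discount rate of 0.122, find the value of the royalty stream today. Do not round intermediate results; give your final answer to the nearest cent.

D_1 = 2070.60000
D_2 = 2464.01400
D_3 = 2932.17666
D_4 = 3489.29023
D_5 = 4152.25537
Terminal value at year 5: TV = D_5×(1+g_2)/(r−g_2) = 4202.08243/0.11 = 38200.74939
P_0 = D_1/(1+r)^1 + D_2/(1+r)^2 + D_3/(1+r)^3 + D_4/(1+r)^4 + D_5/(1+r)^5 + TV/(1+r)^5
    = 1845.45455 + 1957.30028 + 2075.92453 + 2201.73814 + 2335.17682 + 21483.62673 = 31899.22104

31899.22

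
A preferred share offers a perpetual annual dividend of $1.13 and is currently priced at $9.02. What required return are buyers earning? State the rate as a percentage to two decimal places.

12.53%

P = C/r ⇒ r = C/P = $1.13/$9.02 = 0.125277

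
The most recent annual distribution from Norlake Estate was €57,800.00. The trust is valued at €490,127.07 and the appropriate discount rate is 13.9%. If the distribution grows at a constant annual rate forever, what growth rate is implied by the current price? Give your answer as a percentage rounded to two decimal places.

1.88%

P = D₀(1+g)/(r−g) ⇒ P(r−g) = D₀(1+g) ⇒ g(P+D₀) = P·r − D₀
g = (P·r − D₀)/(P + D₀) = (€490,127.07×0.139 − €57,800.00) / (€490,127.07 + €57,800.00) = 0.018849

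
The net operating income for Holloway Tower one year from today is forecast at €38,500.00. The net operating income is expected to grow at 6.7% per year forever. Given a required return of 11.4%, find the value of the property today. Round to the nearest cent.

€819148.94

Growing perpetuity: P = D₁ / (r − g) = €38,500.0000 / (0.114 − 0.067) = €819,148.94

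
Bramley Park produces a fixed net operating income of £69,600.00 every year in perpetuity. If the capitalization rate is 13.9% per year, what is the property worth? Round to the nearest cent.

Level perpetuity: PV = C / r = £69,600.00 / 0.139 = £500,719.42

£500719.42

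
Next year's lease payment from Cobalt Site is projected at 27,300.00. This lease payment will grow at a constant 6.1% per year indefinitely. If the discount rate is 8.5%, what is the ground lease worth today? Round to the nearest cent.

Growing perpetuity: P = D₁ / (r − g) = 27,300.0000 / (0.085 − 0.061) = 1,137,500.00

1137500.00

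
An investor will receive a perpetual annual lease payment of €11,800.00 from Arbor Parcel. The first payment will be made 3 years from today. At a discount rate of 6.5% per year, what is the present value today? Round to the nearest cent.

Value at end of year 2: C / r = €11,800.00 / 0.065 = €181,538.4615
Discount to today: PV = €181,538.4615 / (1 + 0.065)^2 = €181,538.4615 / 1.134225 = €160,055.07

€160055.07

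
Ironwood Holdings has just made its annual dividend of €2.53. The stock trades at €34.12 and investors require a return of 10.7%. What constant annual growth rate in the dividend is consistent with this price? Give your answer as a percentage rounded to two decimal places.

P = D₀(1+g)/(r−g) ⇒ P(r−g) = D₀(1+g) ⇒ g(P+D₀) = P·r − D₀
g = (P·r − D₀)/(P + D₀) = (€34.12×0.107 − €2.53) / (€34.12 + €2.53) = 0.030582

3.06%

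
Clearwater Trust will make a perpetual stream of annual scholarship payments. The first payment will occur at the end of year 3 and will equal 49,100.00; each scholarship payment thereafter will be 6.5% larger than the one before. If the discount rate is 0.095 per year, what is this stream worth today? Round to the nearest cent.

Value at end of year 2: C₁ / (r − g) = 49,100.00 / (0.095 − 0.065) = 1,636,666.6667
Discount to today: PV = 1,636,666.6667 / (1 + 0.095)^2 = 1,636,666.6667 / 1.199025 = 1,364,997.95

1364997.95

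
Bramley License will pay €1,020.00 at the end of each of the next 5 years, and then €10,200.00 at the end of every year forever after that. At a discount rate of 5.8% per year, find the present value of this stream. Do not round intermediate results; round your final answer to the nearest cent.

PV of 5-year annuity: €1,020.00 × [1 − (1+0.058)^−5] / 0.058 = 4320.08939
Perpetuity value at year 5: €10,200.00 / 0.058 = 175862.06897
PV of perpetuity: 175862.06897 / (1+0.058)^5 = 132661.17503
Total PV = 4320.08939 + 132661.17503 = 136981.26443

€136981.26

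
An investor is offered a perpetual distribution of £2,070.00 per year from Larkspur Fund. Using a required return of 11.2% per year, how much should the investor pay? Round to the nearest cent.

Level perpetuity: PV = C / r = £2,070.00 / 0.112 = £18,482.14

£18482.14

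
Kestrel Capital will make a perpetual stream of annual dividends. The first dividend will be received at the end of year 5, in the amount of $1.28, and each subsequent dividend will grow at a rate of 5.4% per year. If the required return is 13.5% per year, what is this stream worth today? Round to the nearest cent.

Value at end of year 4: C₁ / (r − g) = $1.28 / (0.135 − 0.054) = $15.8025
Discount to today: PV = $15.8025 / (1 + 0.135)^4 = $15.8025 / 1.659524 = $9.52

$9.52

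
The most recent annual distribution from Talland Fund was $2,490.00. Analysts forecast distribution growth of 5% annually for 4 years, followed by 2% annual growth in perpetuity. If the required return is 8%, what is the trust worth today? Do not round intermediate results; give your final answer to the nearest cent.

$47106.32

D_1 = 2614.50000
D_2 = 2745.22500
D_3 = 2882.48625
D_4 = 3026.61056
Terminal value at year 4: TV = D_4×(1+g_2)/(r−g_2) = 3087.14277/0.06 = 51452.37956
P_0 = D_1/(1+r)^1 + D_2/(1+r)^2 + D_3/(1+r)^3 + D_4/(1+r)^4 + TV/(1+r)^4
    = 2420.83333 + 2353.58796 + 2288.21052 + 2224.64912 + 37819.03498 = 47106.31591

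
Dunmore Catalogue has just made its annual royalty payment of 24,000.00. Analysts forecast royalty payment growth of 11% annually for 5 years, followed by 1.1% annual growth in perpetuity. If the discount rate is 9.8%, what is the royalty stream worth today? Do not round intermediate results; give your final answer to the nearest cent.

418465.81

D_1 = 26640.00000
D_2 = 29570.40000
D_3 = 32823.14400
D_4 = 36433.68984
D_5 = 40441.39572
Terminal value at year 5: TV = D_5×(1+g_2)/(r−g_2) = 40886.25108/0.087 = 469956.90891
P_0 = D_1/(1+r)^1 + D_2/(1+r)^2 + D_3/(1+r)^3 + D_4/(1+r)^4 + D_5/(1+r)^5 + TV/(1+r)^5
    = 24262.29508 + 24527.45678 + 24795.51641 + 25066.50566 + 25340.45655 + 294473.58124 = 418465.81172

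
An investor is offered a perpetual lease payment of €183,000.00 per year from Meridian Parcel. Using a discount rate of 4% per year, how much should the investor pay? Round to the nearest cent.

€4575000.00

Level perpetuity: PV = C / r = €183,000.00 / 0.04 = €4,575,000.00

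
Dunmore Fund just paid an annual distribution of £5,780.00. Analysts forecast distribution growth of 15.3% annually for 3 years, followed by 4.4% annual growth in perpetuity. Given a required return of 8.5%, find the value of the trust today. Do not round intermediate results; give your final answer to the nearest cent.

D_1 = 6664.34000
D_2 = 7683.98402
D_3 = 8859.63358
Terminal value at year 3: TV = D_3×(1+g_2)/(r−g_2) = 9249.45745/0.041 = 225596.52323
P_0 = D_1/(1+r)^1 + D_2/(1+r)^2 + D_3/(1+r)^3 + TV/(1+r)^3
    = 6142.24885 + 6527.20085 + 6936.27888 + 176621.34501 = 196227.07359

£196227.07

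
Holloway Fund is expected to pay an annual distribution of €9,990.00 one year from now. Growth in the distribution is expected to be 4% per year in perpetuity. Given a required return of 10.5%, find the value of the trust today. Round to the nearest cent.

Growing perpetuity: P = D₁ / (r − g) = €9,990.0000 / (0.105 − 0.04) = €153,692.31

€153692.31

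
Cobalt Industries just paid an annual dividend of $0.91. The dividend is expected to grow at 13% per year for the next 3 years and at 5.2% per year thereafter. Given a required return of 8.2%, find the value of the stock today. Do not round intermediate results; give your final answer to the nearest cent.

$39.33

D_1 = 1.02830
D_2 = 1.16198
D_3 = 1.31304
Terminal value at year 3: TV = D_3×(1+g_2)/(r−g_2) = 1.38131/0.03 = 46.04381
P_0 = D_1/(1+r)^1 + D_2/(1+r)^2 + D_3/(1+r)^3 + TV/(1+r)^3
    = 0.95037 + 0.99253 + 1.03656 + 36.34875 = 39.32821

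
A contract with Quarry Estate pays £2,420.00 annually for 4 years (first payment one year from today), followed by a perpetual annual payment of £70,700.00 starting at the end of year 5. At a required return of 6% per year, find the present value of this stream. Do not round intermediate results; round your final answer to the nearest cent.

£941735.92

PV of 4-year annuity: £2,420.00 × [1 − (1+0.06)^−4] / 0.06 = 8385.55558
Perpetuity value at year 4: £70,700.00 / 0.06 = 1178333.33333
PV of perpetuity: 1178333.33333 / (1+0.06)^4 = 933350.36652
Total PV = 8385.55558 + 933350.36652 = 941735.92210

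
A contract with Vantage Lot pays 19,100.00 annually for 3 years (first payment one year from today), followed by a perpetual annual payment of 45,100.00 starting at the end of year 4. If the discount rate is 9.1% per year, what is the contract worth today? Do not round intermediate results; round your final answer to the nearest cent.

PV of 3-year annuity: 19,100.00 × [1 − (1+0.091)^−3] / 0.091 = 48261.69151
Perpetuity value at year 3: 45,100.00 / 0.091 = 495604.39560
PV of perpetuity: 495604.39560 / (1+0.091)^3 = 381646.16069
Total PV = 48261.69151 + 381646.16069 = 429907.85219

429907.85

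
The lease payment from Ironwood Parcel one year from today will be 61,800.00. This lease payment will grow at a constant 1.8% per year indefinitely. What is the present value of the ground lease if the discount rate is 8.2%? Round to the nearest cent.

965625.00

Growing perpetuity: P = D₁ / (r − g) = 61,800.0000 / (0.082 − 0.018) = 965,625.00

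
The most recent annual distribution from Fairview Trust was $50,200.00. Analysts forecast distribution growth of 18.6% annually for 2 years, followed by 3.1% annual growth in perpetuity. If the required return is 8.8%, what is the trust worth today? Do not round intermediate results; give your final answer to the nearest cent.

$1193316.88

D_1 = 59537.20000
D_2 = 70611.11920
Terminal value at year 2: TV = D_2×(1+g_2)/(r−g_2) = 72800.06390/0.057 = 1277194.10342
P_0 = D_1/(1+r)^1 + D_2/(1+r)^2 + TV/(1+r)^2
    = 54721.69118 + 59650.66704 + 1078944.52130 = 1193316.87951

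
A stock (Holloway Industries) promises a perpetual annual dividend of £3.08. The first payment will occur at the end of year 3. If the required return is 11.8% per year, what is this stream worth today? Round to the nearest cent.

£20.88

Value at end of year 2: C / r = £3.08 / 0.118 = £26.1017
Discount to today: PV = £26.1017 / (1 + 0.118)^2 = £26.1017 / 1.249924 = £20.88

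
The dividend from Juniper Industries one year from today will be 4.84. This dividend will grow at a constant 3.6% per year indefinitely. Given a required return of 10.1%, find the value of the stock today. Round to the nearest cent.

74.46

Growing perpetuity: P = D₁ / (r − g) = 4.8400 / (0.101 − 0.036) = 74.46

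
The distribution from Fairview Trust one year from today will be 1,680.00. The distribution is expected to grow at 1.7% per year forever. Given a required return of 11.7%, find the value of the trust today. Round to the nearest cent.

Growing perpetuity: P = D₁ / (r − g) = 1,680.0000 / (0.117 − 0.017) = 16,800.00

16800.00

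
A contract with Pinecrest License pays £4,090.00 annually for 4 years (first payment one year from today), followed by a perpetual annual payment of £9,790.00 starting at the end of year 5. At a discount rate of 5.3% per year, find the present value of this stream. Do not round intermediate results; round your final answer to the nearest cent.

PV of 4-year annuity: £4,090.00 × [1 − (1+0.053)^−4] / 0.053 = 14402.43816
Perpetuity value at year 4: £9,790.00 / 0.053 = 184716.98113
PV of perpetuity: 184716.98113 / (1+0.053)^4 = 150242.68540
Total PV = 14402.43816 + 150242.68540 = 164645.12356

£164645.12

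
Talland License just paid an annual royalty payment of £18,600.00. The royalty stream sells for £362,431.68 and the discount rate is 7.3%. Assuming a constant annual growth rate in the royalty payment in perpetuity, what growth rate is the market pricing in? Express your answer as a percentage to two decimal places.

2.06%

P = D₀(1+g)/(r−g) ⇒ P(r−g) = D₀(1+g) ⇒ g(P+D₀) = P·r − D₀
g = (P·r − D₀)/(P + D₀) = (£362,431.68×0.073 − £18,600.00) / (£362,431.68 + £18,600.00) = 0.020622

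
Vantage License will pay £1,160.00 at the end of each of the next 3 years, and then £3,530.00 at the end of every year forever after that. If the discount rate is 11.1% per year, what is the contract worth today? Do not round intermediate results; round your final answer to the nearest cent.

£26020.26

PV of 3-year annuity: £1,160.00 × [1 − (1+0.111)^−3] / 0.111 = 2829.78610
Perpetuity value at year 3: £3,530.00 / 0.111 = 31801.80180
PV of perpetuity: 31801.80180 / (1+0.111)^3 = 23190.46996
Total PV = 2829.78610 + 23190.46996 = 26020.25606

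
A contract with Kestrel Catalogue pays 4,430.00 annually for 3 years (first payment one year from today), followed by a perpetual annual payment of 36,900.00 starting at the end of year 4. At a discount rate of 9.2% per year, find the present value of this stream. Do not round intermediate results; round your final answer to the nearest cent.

PV of 3-year annuity: 4,430.00 × [1 − (1+0.092)^−3] / 0.092 = 11173.78517
Perpetuity value at year 3: 36,900.00 / 0.092 = 401086.95652
PV of perpetuity: 401086.95652 / (1+0.092)^3 = 308014.11844
Total PV = 11173.78517 + 308014.11844 = 319187.90361

319187.90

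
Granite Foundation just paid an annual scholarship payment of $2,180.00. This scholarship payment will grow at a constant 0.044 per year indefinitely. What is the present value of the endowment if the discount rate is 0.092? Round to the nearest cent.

D₁ = D₀ × (1 + g) = $2,180.00 × 1.044 = $2,275.9200
Growing perpetuity: P = D₁ / (r − g) = $2,275.9200 / (0.092 − 0.044) = $47,415.00

$47415.00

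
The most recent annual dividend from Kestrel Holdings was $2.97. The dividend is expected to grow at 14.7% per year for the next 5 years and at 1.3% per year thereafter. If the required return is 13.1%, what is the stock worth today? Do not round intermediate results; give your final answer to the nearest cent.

D_1 = 3.40659
D_2 = 3.90736
D_3 = 4.48174
D_4 = 5.14056
D_5 = 5.89622
Terminal value at year 5: TV = D_5×(1+g_2)/(r−g_2) = 5.97287/0.118 = 50.61753
P_0 = D_1/(1+r)^1 + D_2/(1+r)^2 + D_3/(1+r)^3 + D_4/(1+r)^4 + D_5/(1+r)^5 + TV/(1+r)^5
    = 3.01202 + 3.05463 + 3.09784 + 3.14166 + 3.18611 + 27.35193 = 42.84418

$42.84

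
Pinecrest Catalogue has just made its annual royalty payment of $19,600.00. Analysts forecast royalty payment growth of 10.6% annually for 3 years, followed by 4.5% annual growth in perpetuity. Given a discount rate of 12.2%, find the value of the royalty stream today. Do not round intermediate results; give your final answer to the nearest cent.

D_1 = 21677.60000
D_2 = 23975.42560
D_3 = 26516.82071
Terminal value at year 3: TV = D_3×(1+g_2)/(r−g_2) = 27710.07765/0.077 = 359871.13826
P_0 = D_1/(1+r)^1 + D_2/(1+r)^2 + D_3/(1+r)^3 + TV/(1+r)^3
    = 19320.49911 + 19044.98397 + 18773.39775 + 254781.82655 = 311920.70737

$311920.71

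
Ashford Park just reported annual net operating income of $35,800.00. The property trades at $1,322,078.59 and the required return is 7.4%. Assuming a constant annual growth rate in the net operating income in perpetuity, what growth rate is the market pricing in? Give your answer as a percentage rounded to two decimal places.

4.57%

P = D₀(1+g)/(r−g) ⇒ P(r−g) = D₀(1+g) ⇒ g(P+D₀) = P·r − D₀
g = (P·r − D₀)/(P + D₀) = ($1,322,078.59×0.074 − $35,800.00) / ($1,322,078.59 + $35,800.00) = 0.045684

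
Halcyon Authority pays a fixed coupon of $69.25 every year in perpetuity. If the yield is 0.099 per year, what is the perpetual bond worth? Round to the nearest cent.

$699.49

Level perpetuity: PV = C / r = $69.25 / 0.099 = $699.49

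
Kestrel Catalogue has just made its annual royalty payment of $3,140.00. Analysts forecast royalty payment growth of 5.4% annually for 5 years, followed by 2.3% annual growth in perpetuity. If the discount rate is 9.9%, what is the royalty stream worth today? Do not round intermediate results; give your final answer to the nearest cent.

$48166.60

D_1 = 3309.56000
D_2 = 3488.27624
D_3 = 3676.64316
D_4 = 3875.18189
D_5 = 4084.44171
Terminal value at year 5: TV = D_5×(1+g_2)/(r−g_2) = 4178.38387/0.076 = 54978.73511
P_0 = D_1/(1+r)^1 + D_2/(1+r)^2 + D_3/(1+r)^3 + D_4/(1+r)^4 + D_5/(1+r)^5 + TV/(1+r)^5
    = 3011.42857 + 2888.12167 + 2769.86373 + 2656.44802 + 2547.67626 + 34293.06335 = 48166.60160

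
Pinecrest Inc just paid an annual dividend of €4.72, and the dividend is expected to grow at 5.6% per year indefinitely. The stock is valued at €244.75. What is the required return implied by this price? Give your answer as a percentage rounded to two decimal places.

7.64%

D₁ = €4.72 × 1.056 = €4.9843
P = D₁/(r − g) ⇒ r = D₁/P + g = €4.9843/€244.75 + 0.056 = 0.020365 + 0.056 = 0.076365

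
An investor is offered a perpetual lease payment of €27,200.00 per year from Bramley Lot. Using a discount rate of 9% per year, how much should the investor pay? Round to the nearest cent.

€302222.22

Level perpetuity: PV = C / r = €27,200.00 / 0.09 = €302,222.22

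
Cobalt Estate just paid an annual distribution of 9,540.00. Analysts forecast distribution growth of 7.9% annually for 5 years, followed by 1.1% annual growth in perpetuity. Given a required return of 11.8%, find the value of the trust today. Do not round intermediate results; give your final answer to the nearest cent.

D_1 = 10293.66000
D_2 = 11106.85914
D_3 = 11984.30101
D_4 = 12931.06079
D_5 = 13952.61459
Terminal value at year 5: TV = D_5×(1+g_2)/(r−g_2) = 14106.09336/0.107 = 131832.64818
P_0 = D_1/(1+r)^1 + D_2/(1+r)^2 + D_3/(1+r)^3 + D_4/(1+r)^4 + D_5/(1+r)^5 + TV/(1+r)^5
    = 9207.20930 + 8886.02758 + 8576.04988 + 8276.88535 + 7988.15679 + 75476.88329 = 118411.21218

118411.21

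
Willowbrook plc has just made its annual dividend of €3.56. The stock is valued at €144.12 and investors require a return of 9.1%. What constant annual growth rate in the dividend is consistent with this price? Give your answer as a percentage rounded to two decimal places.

P = D₀(1+g)/(r−g) ⇒ P(r−g) = D₀(1+g) ⇒ g(P+D₀) = P·r − D₀
g = (P·r − D₀)/(P + D₀) = (€144.12×0.091 − €3.56) / (€144.12 + €3.56) = 0.064700

6.47%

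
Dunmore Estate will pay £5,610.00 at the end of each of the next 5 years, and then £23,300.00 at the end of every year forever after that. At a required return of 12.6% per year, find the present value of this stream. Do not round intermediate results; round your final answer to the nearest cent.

PV of 5-year annuity: £5,610.00 × [1 − (1+0.126)^−5] / 0.126 = 19925.77744
Perpetuity value at year 5: £23,300.00 / 0.126 = 184920.63492
PV of perpetuity: 184920.63492 / (1+0.126)^5 = 102162.94964
Total PV = 19925.77744 + 102162.94964 = 122088.72708

£122088.73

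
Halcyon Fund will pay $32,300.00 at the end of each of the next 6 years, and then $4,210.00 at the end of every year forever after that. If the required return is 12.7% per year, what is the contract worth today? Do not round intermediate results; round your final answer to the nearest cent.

$146385.21

PV of 6-year annuity: $32,300.00 × [1 − (1+0.127)^−6] / 0.127 = 130206.83943
Perpetuity value at year 6: $4,210.00 / 0.127 = 33149.60630
PV of perpetuity: 33149.60630 / (1+0.127)^6 = 16178.37429
Total PV = 130206.83943 + 16178.37429 = 146385.21372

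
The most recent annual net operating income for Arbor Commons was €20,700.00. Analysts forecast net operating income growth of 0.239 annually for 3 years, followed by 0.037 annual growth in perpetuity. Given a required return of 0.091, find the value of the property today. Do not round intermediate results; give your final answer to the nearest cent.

€662754.36

D_1 = 25647.30000
D_2 = 31777.00470
D_3 = 39371.70882
Terminal value at year 3: TV = D_3×(1+g_2)/(r−g_2) = 40828.46205/0.054 = 756082.63055
P_0 = D_1/(1+r)^1 + D_2/(1+r)^2 + D_3/(1+r)^3 + TV/(1+r)^3
    = 23508.06599 + 26697.06120 + 30318.66070 + 582230.57679 = 662754.36468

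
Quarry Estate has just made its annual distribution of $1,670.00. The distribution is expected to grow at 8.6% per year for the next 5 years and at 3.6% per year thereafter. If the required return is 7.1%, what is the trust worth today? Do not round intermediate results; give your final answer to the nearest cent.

D_1 = 1813.62000
D_2 = 1969.59132
D_3 = 2138.97617
D_4 = 2322.92812
D_5 = 2522.69994
Terminal value at year 5: TV = D_5×(1+g_2)/(r−g_2) = 2613.51714/0.035 = 74671.91832
P_0 = D_1/(1+r)^1 + D_2/(1+r)^2 + D_3/(1+r)^3 + D_4/(1+r)^4 + D_5/(1+r)^5 + TV/(1+r)^5
    = 1693.38936 + 1717.10629 + 1741.15540 + 1765.54133 + 1790.26880 + 52991.95651 = 61699.41769

$61699.42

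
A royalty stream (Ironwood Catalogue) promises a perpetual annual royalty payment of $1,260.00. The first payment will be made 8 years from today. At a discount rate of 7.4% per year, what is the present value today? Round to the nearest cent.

Value at end of year 7: C / r = $1,260.00 / 0.074 = $17,027.0270
Discount to today: PV = $17,027.0270 / (1 + 0.074)^7 = $17,027.0270 / 1.648276 = $10,330.20

$10330.20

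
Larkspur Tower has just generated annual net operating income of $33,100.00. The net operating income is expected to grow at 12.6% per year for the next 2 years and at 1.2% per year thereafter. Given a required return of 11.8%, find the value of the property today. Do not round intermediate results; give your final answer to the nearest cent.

D_1 = 37270.60000
D_2 = 41966.69560
Terminal value at year 2: TV = D_2×(1+g_2)/(r−g_2) = 42470.29595/0.106 = 400663.16931
P_0 = D_1/(1+r)^1 + D_2/(1+r)^2 + TV/(1+r)^2
    = 33336.85152 + 33575.39786 + 320550.02489 = 387462.27428

$387462.27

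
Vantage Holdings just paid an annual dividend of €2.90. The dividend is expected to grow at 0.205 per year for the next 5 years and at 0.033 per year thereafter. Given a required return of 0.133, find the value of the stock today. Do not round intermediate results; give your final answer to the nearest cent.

€58.27

D_1 = 3.49450
D_2 = 4.21087
D_3 = 5.07410
D_4 = 6.11429
D_5 = 7.36772
Terminal value at year 5: TV = D_5×(1+g_2)/(r−g_2) = 7.61086/0.1 = 76.10857
P_0 = D_1/(1+r)^1 + D_2/(1+r)^2 + D_3/(1+r)^3 + D_4/(1+r)^4 + D_5/(1+r)^5 + TV/(1+r)^5
    = 3.08429 + 3.28029 + 3.48875 + 3.71045 + 3.94624 + 40.76468 = 58.27469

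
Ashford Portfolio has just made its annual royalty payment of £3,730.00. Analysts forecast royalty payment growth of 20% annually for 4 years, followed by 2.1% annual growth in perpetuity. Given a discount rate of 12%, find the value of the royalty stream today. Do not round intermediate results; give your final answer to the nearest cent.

D_1 = 4476.00000
D_2 = 5371.20000
D_3 = 6445.44000
D_4 = 7734.52800
Terminal value at year 4: TV = D_4×(1+g_2)/(r−g_2) = 7896.95309/0.099 = 79767.20291
P_0 = D_1/(1+r)^1 + D_2/(1+r)^2 + D_3/(1+r)^3 + D_4/(1+r)^4 + TV/(1+r)^4
    = 3996.42857 + 4281.88776 + 4587.73688 + 4915.43237 + 50693.49951 = 68474.98509

£68474.99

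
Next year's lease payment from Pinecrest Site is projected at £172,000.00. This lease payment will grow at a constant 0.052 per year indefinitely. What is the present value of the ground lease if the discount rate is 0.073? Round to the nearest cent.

£8190476.19

Growing perpetuity: P = D₁ / (r − g) = £172,000.0000 / (0.073 − 0.052) = £8,190,476.19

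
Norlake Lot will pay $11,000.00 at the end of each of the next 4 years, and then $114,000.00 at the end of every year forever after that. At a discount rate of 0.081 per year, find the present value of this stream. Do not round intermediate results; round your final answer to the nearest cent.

PV of 4-year annuity: $11,000.00 × [1 − (1+0.081)^−4] / 0.081 = 36352.44555
Perpetuity value at year 4: $114,000.00 / 0.081 = 1407407.40741
PV of perpetuity: 1407407.40741 / (1+0.081)^4 = 1030663.88082
Total PV = 36352.44555 + 1030663.88082 = 1067016.32636

$1067016.33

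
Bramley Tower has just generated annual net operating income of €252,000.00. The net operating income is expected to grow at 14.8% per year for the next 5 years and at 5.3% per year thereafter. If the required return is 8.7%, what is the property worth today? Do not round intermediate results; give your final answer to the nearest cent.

D_1 = 289296.00000
D_2 = 332111.80800
D_3 = 381264.35558
D_4 = 437691.48021
D_5 = 502469.81928
Terminal value at year 5: TV = D_5×(1+g_2)/(r−g_2) = 529100.71970/0.034 = 15561785.87363
P_0 = D_1/(1+r)^1 + D_2/(1+r)^2 + D_3/(1+r)^3 + D_4/(1+r)^4 + D_5/(1+r)^5 + TV/(1+r)^5
    = 266141.67433 + 281076.94769 + 296850.35505 + 313508.93064 + 331102.34809 + 10254434.48633 = 11743114.74213

€11743114.74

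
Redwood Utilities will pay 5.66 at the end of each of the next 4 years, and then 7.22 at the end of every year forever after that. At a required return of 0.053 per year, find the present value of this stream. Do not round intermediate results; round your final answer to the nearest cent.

130.73

PV of 4-year annuity: 5.66 × [1 − (1+0.053)^−4] / 0.053 = 19.93100
Perpetuity value at year 4: 7.22 / 0.053 = 136.22642
PV of perpetuity: 136.22642 / (1+0.053)^4 = 110.80206
Total PV = 19.93100 + 110.80206 = 130.73306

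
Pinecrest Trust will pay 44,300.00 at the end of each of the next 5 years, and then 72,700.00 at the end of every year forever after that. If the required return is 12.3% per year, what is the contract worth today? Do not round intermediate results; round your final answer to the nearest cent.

PV of 5-year annuity: 44,300.00 × [1 − (1+0.123)^−5] / 0.123 = 158511.85541
Perpetuity value at year 5: 72,700.00 / 0.123 = 591056.91057
PV of perpetuity: 591056.91057 / (1+0.123)^5 = 330925.71671
Total PV = 158511.85541 + 330925.71671 = 489437.57211

489437.57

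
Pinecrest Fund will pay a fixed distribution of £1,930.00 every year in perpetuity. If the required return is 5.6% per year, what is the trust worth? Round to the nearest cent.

£34464.29

Level perpetuity: PV = C / r = £1,930.00 / 0.056 = £34,464.29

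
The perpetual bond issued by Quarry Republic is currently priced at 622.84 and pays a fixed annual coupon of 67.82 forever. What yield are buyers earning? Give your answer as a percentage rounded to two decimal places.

10.89%

P = C/r ⇒ r = C/P = 67.82/622.84 = 0.108888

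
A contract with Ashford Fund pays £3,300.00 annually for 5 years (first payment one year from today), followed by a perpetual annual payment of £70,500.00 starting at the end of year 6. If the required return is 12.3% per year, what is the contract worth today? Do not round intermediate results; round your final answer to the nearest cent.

£332719.34

PV of 5-year annuity: £3,300.00 × [1 − (1+0.123)^−5] / 0.123 = 11807.88088
Perpetuity value at year 5: £70,500.00 / 0.123 = 573170.73171
PV of perpetuity: 573170.73171 / (1+0.123)^5 = 320911.45843
Total PV = 11807.88088 + 320911.45843 = 332719.33931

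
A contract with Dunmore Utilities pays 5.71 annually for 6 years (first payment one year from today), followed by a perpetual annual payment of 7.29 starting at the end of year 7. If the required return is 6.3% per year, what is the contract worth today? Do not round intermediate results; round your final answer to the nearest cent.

108.02

PV of 6-year annuity: 5.71 × [1 − (1+0.063)^−6] / 0.063 = 27.81520
Perpetuity value at year 6: 7.29 / 0.063 = 115.71429
PV of perpetuity: 115.71429 / (1+0.063)^6 = 80.20241
Total PV = 27.81520 + 80.20241 = 108.01761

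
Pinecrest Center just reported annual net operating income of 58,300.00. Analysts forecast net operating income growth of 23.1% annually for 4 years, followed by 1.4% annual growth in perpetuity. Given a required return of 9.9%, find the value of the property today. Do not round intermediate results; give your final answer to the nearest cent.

D_1 = 71767.30000
D_2 = 88345.54630
D_3 = 108753.36750
D_4 = 133875.39539
Terminal value at year 4: TV = D_4×(1+g_2)/(r−g_2) = 135749.65092/0.085 = 1597054.71673
P_0 = D_1/(1+r)^1 + D_2/(1+r)^2 + D_3/(1+r)^3 + D_4/(1+r)^4 + TV/(1+r)^4
    = 65302.36579 + 73145.78006 + 81931.26047 + 91771.95781 + 1094785.47317 = 1406936.83729

1406936.84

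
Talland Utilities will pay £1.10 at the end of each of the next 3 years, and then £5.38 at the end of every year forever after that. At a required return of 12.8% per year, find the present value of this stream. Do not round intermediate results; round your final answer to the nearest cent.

£31.89

PV of 3-year annuity: £1.10 × [1 − (1+0.128)^−3] / 0.128 = 2.60611
Perpetuity value at year 3: £5.38 / 0.128 = 42.03125
PV of perpetuity: 42.03125 / (1+0.128)^3 = 29.28499
Total PV = 2.60611 + 29.28499 = 31.89110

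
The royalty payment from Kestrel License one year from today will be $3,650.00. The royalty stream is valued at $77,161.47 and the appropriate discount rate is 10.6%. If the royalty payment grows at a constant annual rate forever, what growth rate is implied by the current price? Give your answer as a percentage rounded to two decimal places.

P = D₁/(r−g) ⇒ g = r − D₁/P = 0.106 − $3,650.00/$77,161.47 = 0.058697

5.87%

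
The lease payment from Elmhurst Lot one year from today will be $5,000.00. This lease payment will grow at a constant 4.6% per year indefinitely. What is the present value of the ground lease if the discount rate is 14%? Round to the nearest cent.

$53191.49

Growing perpetuity: P = D₁ / (r − g) = $5,000.0000 / (0.14 − 0.046) = $53,191.49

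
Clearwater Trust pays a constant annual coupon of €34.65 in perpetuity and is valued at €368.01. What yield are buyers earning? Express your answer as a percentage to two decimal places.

P = C/r ⇒ r = C/P = €34.65/€368.01 = 0.094155

9.42%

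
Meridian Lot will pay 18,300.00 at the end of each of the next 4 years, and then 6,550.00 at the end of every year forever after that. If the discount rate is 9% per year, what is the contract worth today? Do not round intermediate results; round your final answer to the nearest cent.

110844.49

PV of 4-year annuity: 18,300.00 × [1 − (1+0.09)^−4] / 0.09 = 59286.87375
Perpetuity value at year 4: 6,550.00 / 0.09 = 72777.77778
PV of perpetuity: 72777.77778 / (1+0.09)^4 = 51557.61258
Total PV = 59286.87375 + 51557.61258 = 110844.48633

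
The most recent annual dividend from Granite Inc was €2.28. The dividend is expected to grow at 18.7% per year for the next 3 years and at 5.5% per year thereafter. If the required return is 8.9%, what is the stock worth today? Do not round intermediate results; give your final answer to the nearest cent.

€99.76

D_1 = 2.70636
D_2 = 3.21245
D_3 = 3.81318
Terminal value at year 3: TV = D_3×(1+g_2)/(r−g_2) = 4.02290/0.034 = 118.32065
P_0 = D_1/(1+r)^1 + D_2/(1+r)^2 + D_3/(1+r)^3 + TV/(1+r)^3
    = 2.48518 + 2.70882 + 2.95259 + 91.61718 = 99.76377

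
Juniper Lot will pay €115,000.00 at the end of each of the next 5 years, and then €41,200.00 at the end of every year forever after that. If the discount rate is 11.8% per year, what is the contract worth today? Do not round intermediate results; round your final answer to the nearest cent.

PV of 5-year annuity: €115,000.00 × [1 − (1+0.118)^−5] / 0.118 = 416611.45374
Perpetuity value at year 5: €41,200.00 / 0.118 = 349152.54237
PV of perpetuity: 349152.54237 / (1+0.118)^5 = 199896.96068
Total PV = 416611.45374 + 199896.96068 = 616508.41443

€616508.41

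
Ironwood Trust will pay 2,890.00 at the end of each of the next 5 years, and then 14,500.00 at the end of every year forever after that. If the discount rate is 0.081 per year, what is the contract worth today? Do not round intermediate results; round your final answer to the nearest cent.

PV of 5-year annuity: 2,890.00 × [1 − (1+0.081)^−5] / 0.081 = 11508.58360
Perpetuity value at year 5: 14,500.00 / 0.081 = 179012.34568
PV of perpetuity: 179012.34568 / (1+0.081)^5 = 121270.31722
Total PV = 11508.58360 + 121270.31722 = 132778.90082

132778.90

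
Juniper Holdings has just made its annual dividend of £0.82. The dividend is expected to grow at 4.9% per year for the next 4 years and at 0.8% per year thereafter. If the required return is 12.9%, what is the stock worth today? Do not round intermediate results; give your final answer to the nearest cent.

£7.83

D_1 = 0.86018
D_2 = 0.90233
D_3 = 0.94654
D_4 = 0.99292
Terminal value at year 4: TV = D_4×(1+g_2)/(r−g_2) = 1.00087/0.121 = 8.27163
P_0 = D_1/(1+r)^1 + D_2/(1+r)^2 + D_3/(1+r)^3 + D_4/(1+r)^4 + TV/(1+r)^4
    = 0.76190 + 0.70791 + 0.65775 + 0.61114 + 5.09114 = 7.82983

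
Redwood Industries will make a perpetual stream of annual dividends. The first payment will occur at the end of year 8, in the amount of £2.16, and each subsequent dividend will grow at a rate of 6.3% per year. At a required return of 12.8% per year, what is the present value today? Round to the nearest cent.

£14.30

Value at end of year 7: C₁ / (r − g) = £2.16 / (0.128 − 0.063) = £33.2308
Discount to today: PV = £33.2308 / (1 + 0.128)^7 = £33.2308 / 2.323612 = £14.30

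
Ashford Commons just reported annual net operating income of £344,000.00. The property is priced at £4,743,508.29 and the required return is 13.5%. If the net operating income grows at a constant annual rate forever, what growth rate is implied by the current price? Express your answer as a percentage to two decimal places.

P = D₀(1+g)/(r−g) ⇒ P(r−g) = D₀(1+g) ⇒ g(P+D₀) = P·r − D₀
g = (P·r − D₀)/(P + D₀) = (£4,743,508.29×0.135 − £344,000.00) / (£4,743,508.29 + £344,000.00) = 0.058255

5.83%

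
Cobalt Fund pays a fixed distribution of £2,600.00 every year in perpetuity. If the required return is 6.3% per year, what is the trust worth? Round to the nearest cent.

£41269.84

Level perpetuity: PV = C / r = £2,600.00 / 0.063 = £41,269.84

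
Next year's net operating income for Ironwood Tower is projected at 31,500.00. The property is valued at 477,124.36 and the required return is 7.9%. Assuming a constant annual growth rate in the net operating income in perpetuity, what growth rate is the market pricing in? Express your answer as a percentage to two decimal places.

P = D₁/(r−g) ⇒ g = r − D₁/P = 0.079 − 31,500.00/477,124.36 = 0.012979

1.30%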